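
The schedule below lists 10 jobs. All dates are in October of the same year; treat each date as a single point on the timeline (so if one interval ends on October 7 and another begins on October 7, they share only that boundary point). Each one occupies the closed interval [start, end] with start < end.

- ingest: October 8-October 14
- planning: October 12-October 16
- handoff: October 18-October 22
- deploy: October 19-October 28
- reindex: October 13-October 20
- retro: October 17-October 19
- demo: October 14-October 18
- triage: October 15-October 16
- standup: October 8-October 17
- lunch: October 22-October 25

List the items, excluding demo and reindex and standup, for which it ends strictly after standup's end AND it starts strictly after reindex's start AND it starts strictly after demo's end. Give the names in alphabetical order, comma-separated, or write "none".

deploy, lunch

Conditions: its end is strictly after standup's end (X.end > October 17) AND its start is strictly after reindex's start (X.start > October 13) AND its start is strictly after demo's end (X.start > October 18).
deploy: end October 28 > October 17? ✓; start October 19 > October 13? ✓; start October 19 > October 18? ✓ → yes.
handoff: end October 22 > October 17? ✓; start October 18 > October 13? ✓; start October 18 > October 18? ✗ → no.
ingest: end October 14 > October 17? ✗; start October 8 > October 13? ✗; start October 8 > October 18? ✗ → no.
lunch: end October 25 > October 17? ✓; start October 22 > October 13? ✓; start October 22 > October 18? ✓ → yes.
planning: end October 16 > October 17? ✗; start October 12 > October 13? ✗; start October 12 > October 18? ✗ → no.
retro: end October 19 > October 17? ✓; start October 17 > October 13? ✓; start October 17 > October 18? ✗ → no.
triage: end October 16 > October 17? ✗; start October 15 > October 13? ✓; start October 15 > October 18? ✗ → no.
Result: deploy, lunch.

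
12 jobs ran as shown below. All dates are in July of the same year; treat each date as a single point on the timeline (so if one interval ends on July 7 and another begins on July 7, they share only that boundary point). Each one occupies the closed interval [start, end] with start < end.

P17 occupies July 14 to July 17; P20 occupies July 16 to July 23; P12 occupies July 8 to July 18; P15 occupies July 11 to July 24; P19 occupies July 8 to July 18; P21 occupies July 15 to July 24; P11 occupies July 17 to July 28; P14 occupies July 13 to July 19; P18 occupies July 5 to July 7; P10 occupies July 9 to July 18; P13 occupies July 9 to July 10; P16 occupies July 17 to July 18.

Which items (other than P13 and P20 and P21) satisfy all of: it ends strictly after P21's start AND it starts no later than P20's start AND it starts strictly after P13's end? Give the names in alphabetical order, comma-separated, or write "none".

Conditions: its end is strictly after P21's start (X.end > July 15) AND its start is no later than P20's start (X.start <= July 16) AND its start is strictly after P13's end (X.start > July 10).
P10: end July 18 > July 15? ✓; start July 9 <= July 16? ✓; start July 9 > July 10? ✗ → no.
P11: end July 28 > July 15? ✓; start July 17 <= July 16? ✗; start July 17 > July 10? ✓ → no.
P12: end July 18 > July 15? ✓; start July 8 <= July 16? ✓; start July 8 > July 10? ✗ → no.
P14: end July 19 > July 15? ✓; start July 13 <= July 16? ✓; start July 13 > July 10? ✓ → yes.
P15: end July 24 > July 15? ✓; start July 11 <= July 16? ✓; start July 11 > July 10? ✓ → yes.
P16: end July 18 > July 15? ✓; start July 17 <= July 16? ✗; start July 17 > July 10? ✓ → no.
P17: end July 17 > July 15? ✓; start July 14 <= July 16? ✓; start July 14 > July 10? ✓ → yes.
P18: end July 7 > July 15? ✗; start July 5 <= July 16? ✓; start July 5 > July 10? ✗ → no.
P19: end July 18 > July 15? ✓; start July 8 <= July 16? ✓; start July 8 > July 10? ✗ → no.
Result: P14, P15, P17.

P14, P15, P17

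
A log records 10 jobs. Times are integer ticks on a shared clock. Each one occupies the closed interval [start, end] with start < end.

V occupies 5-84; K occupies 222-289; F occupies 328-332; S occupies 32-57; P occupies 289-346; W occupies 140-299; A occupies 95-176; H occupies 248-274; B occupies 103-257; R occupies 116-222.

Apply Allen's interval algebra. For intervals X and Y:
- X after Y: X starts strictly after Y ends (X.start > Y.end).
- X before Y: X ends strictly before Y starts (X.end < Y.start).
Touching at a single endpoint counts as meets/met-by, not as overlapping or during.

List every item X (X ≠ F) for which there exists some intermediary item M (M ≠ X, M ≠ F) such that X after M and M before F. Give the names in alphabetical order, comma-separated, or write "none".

A, B, H, K, P, R, W

Target F = [328, 332].
Intermediaries M with M before F: A, B, H, K, R, S, V, W.
Via A — items with X after A: H, K, P.
Via B — items with X after B: P.
Via H — items with X after H: P.
Via K — items with X after K: none.
Via R — items with X after R: H, P.
Via S — items with X after S: A, B, H, K, P, R, W.
Via V — items with X after V: A, B, H, K, P, R, W.
Via W — items with X after W: none.
Union: A, B, H, K, P, R, W.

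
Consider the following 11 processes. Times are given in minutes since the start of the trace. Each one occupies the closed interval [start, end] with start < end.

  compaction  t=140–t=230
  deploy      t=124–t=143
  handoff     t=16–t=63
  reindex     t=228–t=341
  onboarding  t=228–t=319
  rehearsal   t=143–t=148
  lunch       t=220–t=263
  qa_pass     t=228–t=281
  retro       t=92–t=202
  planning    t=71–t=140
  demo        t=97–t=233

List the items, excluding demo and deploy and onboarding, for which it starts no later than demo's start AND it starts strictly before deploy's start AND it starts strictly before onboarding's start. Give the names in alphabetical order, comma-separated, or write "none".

Conditions: its start is no later than demo's start (X.start <= t=97) AND its start is strictly before deploy's start (X.start < t=124) AND its start is strictly before onboarding's start (X.start < t=228).
compaction: start t=140 <= t=97? ✗; start t=140 < t=124? ✗; start t=140 < t=228? ✓ → no.
handoff: start t=16 <= t=97? ✓; start t=16 < t=124? ✓; start t=16 < t=228? ✓ → yes.
lunch: start t=220 <= t=97? ✗; start t=220 < t=124? ✗; start t=220 < t=228? ✓ → no.
planning: start t=71 <= t=97? ✓; start t=71 < t=124? ✓; start t=71 < t=228? ✓ → yes.
qa_pass: start t=228 <= t=97? ✗; start t=228 < t=124? ✗; start t=228 < t=228? ✗ → no.
rehearsal: start t=143 <= t=97? ✗; start t=143 < t=124? ✗; start t=143 < t=228? ✓ → no.
reindex: start t=228 <= t=97? ✗; start t=228 < t=124? ✗; start t=228 < t=228? ✗ → no.
retro: start t=92 <= t=97? ✓; start t=92 < t=124? ✓; start t=92 < t=228? ✓ → yes.
Result: handoff, planning, retro.

handoff, planning, retro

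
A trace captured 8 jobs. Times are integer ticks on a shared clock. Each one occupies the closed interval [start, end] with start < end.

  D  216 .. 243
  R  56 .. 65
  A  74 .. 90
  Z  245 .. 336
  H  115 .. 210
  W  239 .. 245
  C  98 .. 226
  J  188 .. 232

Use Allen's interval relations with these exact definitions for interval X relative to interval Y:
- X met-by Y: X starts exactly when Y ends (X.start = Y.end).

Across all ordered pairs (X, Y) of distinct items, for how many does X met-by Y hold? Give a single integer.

Checking all 56 ordered pairs for relation 'met-by'; matching pairs in alphabetical order:
(Z, W): Z met-by W ✓
Count: 1.

1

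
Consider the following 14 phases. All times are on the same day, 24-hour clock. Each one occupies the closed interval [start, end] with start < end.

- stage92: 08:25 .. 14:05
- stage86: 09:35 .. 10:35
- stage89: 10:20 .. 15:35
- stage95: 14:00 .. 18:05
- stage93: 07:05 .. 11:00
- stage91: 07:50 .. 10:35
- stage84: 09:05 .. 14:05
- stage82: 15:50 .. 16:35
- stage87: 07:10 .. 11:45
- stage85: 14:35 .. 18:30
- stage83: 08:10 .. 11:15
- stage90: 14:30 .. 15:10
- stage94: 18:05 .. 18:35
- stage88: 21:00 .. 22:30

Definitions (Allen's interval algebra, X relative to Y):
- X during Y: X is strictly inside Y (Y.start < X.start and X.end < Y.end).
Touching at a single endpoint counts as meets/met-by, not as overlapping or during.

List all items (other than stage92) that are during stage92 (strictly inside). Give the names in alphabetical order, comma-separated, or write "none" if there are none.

stage86

Target stage92 = [08:25, 14:05].
stage82 [15:50, 16:35] → after → no.
stage83 [08:10, 11:15] → overlaps → no.
stage84 [09:05, 14:05] → finishes → no.
stage85 [14:35, 18:30] → after → no.
stage86 [09:35, 10:35] → during → yes.
stage87 [07:10, 11:45] → overlaps → no.
stage88 [21:00, 22:30] → after → no.
stage89 [10:20, 15:35] → overlapped-by → no.
stage90 [14:30, 15:10] → after → no.
stage91 [07:50, 10:35] → overlaps → no.
stage93 [07:05, 11:00] → overlaps → no.
stage94 [18:05, 18:35] → after → no.
stage95 [14:00, 18:05] → overlapped-by → no.
Result: stage86.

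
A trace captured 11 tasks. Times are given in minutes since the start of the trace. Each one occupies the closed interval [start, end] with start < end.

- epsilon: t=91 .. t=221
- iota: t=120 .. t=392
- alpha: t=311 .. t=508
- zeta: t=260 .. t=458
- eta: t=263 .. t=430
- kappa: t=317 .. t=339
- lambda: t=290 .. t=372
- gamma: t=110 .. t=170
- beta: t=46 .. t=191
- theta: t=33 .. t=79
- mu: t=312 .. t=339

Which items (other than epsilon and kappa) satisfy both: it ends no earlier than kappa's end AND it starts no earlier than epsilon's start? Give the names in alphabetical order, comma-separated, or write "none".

alpha, eta, iota, lambda, mu, zeta

Conditions: its end is no earlier than kappa's end (X.end >= t=339) AND its start is no earlier than epsilon's start (X.start >= t=91).
alpha: end t=508 >= t=339? ✓; start t=311 >= t=91? ✓ → yes.
beta: end t=191 >= t=339? ✗; start t=46 >= t=91? ✗ → no.
eta: end t=430 >= t=339? ✓; start t=263 >= t=91? ✓ → yes.
gamma: end t=170 >= t=339? ✗; start t=110 >= t=91? ✓ → no.
iota: end t=392 >= t=339? ✓; start t=120 >= t=91? ✓ → yes.
lambda: end t=372 >= t=339? ✓; start t=290 >= t=91? ✓ → yes.
mu: end t=339 >= t=339? ✓; start t=312 >= t=91? ✓ → yes.
theta: end t=79 >= t=339? ✗; start t=33 >= t=91? ✗ → no.
zeta: end t=458 >= t=339? ✓; start t=260 >= t=91? ✓ → yes.
Result: alpha, eta, iota, lambda, mu, zeta.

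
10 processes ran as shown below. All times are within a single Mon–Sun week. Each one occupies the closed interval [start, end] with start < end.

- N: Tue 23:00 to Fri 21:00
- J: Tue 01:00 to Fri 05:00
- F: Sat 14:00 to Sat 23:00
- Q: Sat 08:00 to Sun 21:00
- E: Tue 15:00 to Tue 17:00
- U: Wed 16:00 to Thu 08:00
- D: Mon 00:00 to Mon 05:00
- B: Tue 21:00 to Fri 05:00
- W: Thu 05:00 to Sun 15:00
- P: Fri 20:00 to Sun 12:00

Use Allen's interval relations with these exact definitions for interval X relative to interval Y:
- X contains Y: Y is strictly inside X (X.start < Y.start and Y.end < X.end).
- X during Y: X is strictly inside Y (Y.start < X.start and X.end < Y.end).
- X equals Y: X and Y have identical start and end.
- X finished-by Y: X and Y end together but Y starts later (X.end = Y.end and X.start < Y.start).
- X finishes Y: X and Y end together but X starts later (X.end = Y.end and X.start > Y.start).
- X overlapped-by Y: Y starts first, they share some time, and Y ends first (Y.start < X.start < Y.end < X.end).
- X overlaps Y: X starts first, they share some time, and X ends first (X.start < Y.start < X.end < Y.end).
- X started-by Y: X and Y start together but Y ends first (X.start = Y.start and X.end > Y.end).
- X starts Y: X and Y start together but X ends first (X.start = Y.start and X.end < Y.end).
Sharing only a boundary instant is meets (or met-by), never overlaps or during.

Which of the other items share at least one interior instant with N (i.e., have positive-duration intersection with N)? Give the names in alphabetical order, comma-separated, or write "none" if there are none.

Target N = [Tue 23:00, Fri 21:00].
B [Tue 21:00, Fri 05:00] → overlaps → yes.
D [Mon 00:00, Mon 05:00] → before → no.
E [Tue 15:00, Tue 17:00] → before → no.
F [Sat 14:00, Sat 23:00] → after → no.
J [Tue 01:00, Fri 05:00] → overlaps → yes.
P [Fri 20:00, Sun 12:00] → overlapped-by → yes.
Q [Sat 08:00, Sun 21:00] → after → no.
U [Wed 16:00, Thu 08:00] → during → yes.
W [Thu 05:00, Sun 15:00] → overlapped-by → yes.
Result: B, J, P, U, W.

B, J, P, U, W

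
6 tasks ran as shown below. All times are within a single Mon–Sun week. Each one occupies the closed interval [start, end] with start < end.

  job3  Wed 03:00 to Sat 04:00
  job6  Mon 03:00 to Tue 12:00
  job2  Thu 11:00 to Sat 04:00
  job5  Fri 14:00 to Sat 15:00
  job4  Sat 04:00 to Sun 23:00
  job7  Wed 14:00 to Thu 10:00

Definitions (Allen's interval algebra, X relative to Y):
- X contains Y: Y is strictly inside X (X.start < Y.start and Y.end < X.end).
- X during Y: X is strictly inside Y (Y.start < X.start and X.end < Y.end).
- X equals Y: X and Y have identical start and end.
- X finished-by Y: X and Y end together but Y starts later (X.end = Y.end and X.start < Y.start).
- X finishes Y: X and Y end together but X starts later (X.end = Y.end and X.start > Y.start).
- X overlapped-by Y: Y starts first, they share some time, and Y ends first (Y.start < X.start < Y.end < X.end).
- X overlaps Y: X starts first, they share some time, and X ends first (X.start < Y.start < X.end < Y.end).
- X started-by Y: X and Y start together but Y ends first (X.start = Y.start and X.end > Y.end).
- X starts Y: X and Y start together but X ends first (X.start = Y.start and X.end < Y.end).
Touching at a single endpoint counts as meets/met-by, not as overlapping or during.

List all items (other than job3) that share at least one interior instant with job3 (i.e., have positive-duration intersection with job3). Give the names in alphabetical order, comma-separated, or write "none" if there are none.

job2, job5, job7

Target job3 = [Wed 03:00, Sat 04:00].
job2 [Thu 11:00, Sat 04:00] → finishes → yes.
job4 [Sat 04:00, Sun 23:00] → met-by → no.
job5 [Fri 14:00, Sat 15:00] → overlapped-by → yes.
job6 [Mon 03:00, Tue 12:00] → before → no.
job7 [Wed 14:00, Thu 10:00] → during → yes.
Result: job2, job5, job7.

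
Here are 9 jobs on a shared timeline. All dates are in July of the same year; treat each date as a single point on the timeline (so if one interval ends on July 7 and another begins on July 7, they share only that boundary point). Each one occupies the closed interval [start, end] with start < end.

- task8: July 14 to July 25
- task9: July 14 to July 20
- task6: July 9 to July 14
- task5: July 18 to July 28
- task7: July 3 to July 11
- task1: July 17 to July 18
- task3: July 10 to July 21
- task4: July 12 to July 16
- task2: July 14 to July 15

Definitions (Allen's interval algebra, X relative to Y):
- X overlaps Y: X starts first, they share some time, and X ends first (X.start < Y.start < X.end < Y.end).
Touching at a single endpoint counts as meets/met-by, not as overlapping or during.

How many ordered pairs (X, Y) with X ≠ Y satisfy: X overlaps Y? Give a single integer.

10

Checking all 72 ordered pairs for relation 'overlaps'; matching pairs in alphabetical order:
(task3, task5): task3 overlaps task5 ✓
(task3, task8): task3 overlaps task8 ✓
(task4, task8): task4 overlaps task8 ✓
(task4, task9): task4 overlaps task9 ✓
(task6, task3): task6 overlaps task3 ✓
(task6, task4): task6 overlaps task4 ✓
(task7, task3): task7 overlaps task3 ✓
(task7, task6): task7 overlaps task6 ✓
(task8, task5): task8 overlaps task5 ✓
(task9, task5): task9 overlaps task5 ✓
Count: 10.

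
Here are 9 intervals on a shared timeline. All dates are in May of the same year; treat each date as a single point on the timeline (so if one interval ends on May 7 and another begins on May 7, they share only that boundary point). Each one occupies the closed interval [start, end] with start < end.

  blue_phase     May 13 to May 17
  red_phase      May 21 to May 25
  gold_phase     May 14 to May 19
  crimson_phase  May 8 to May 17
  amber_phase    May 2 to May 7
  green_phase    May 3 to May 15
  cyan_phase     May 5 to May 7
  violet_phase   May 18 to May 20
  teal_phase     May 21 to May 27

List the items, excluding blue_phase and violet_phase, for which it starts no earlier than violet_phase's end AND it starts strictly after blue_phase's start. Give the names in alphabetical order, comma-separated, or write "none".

red_phase, teal_phase

Conditions: its start is no earlier than violet_phase's end (X.start >= May 20) AND its start is strictly after blue_phase's start (X.start > May 13).
amber_phase: start May 2 >= May 20? ✗; start May 2 > May 13? ✗ → no.
crimson_phase: start May 8 >= May 20? ✗; start May 8 > May 13? ✗ → no.
cyan_phase: start May 5 >= May 20? ✗; start May 5 > May 13? ✗ → no.
gold_phase: start May 14 >= May 20? ✗; start May 14 > May 13? ✓ → no.
green_phase: start May 3 >= May 20? ✗; start May 3 > May 13? ✗ → no.
red_phase: start May 21 >= May 20? ✓; start May 21 > May 13? ✓ → yes.
teal_phase: start May 21 >= May 20? ✓; start May 21 > May 13? ✓ → yes.
Result: red_phase, teal_phase.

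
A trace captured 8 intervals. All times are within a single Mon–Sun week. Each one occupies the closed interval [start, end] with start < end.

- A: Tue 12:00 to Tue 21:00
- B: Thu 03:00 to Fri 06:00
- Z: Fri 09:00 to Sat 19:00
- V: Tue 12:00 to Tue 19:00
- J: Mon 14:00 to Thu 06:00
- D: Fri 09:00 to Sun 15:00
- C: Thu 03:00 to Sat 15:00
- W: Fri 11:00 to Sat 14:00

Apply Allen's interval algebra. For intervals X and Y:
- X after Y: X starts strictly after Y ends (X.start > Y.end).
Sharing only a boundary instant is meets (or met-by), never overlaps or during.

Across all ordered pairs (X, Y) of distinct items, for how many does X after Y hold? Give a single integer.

16

Checking all 56 ordered pairs for relation 'after'; matching pairs in alphabetical order:
(B, A): B after A ✓
(B, V): B after V ✓
(C, A): C after A ✓
(C, V): C after V ✓
(D, A): D after A ✓
(D, B): D after B ✓
(D, J): D after J ✓
(D, V): D after V ✓
(W, A): W after A ✓
(W, B): W after B ✓
(W, J): W after J ✓
(W, V): W after V ✓
(Z, A): Z after A ✓
(Z, B): Z after B ✓
(Z, J): Z after J ✓
(Z, V): Z after V ✓
Count: 16.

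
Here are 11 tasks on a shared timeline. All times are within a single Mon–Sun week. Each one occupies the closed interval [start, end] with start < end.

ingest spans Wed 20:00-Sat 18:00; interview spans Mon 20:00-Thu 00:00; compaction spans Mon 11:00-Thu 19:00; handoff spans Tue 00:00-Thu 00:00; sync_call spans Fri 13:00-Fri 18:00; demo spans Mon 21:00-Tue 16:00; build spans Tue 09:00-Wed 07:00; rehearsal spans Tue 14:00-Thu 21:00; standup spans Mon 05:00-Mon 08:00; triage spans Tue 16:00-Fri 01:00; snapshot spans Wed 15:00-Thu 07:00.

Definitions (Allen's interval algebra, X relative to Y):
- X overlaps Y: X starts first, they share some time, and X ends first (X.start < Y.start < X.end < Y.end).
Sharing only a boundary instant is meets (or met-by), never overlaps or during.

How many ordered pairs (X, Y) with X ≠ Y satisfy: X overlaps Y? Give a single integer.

Checking all 110 ordered pairs for relation 'overlaps'; matching pairs in alphabetical order:
(build, rehearsal): build overlaps rehearsal ✓
(build, triage): build overlaps triage ✓
(compaction, ingest): compaction overlaps ingest ✓
(compaction, rehearsal): compaction overlaps rehearsal ✓
(compaction, triage): compaction overlaps triage ✓
(demo, build): demo overlaps build ✓
(demo, handoff): demo overlaps handoff ✓
(demo, rehearsal): demo overlaps rehearsal ✓
(handoff, ingest): handoff overlaps ingest ✓
(handoff, rehearsal): handoff overlaps rehearsal ✓
(handoff, snapshot): handoff overlaps snapshot ✓
(handoff, triage): handoff overlaps triage ✓
(interview, ingest): interview overlaps ingest ✓
(interview, rehearsal): interview overlaps rehearsal ✓
(interview, snapshot): interview overlaps snapshot ✓
(interview, triage): interview overlaps triage ✓
(rehearsal, ingest): rehearsal overlaps ingest ✓
(rehearsal, triage): rehearsal overlaps triage ✓
(snapshot, ingest): snapshot overlaps ingest ✓
(triage, ingest): triage overlaps ingest ✓
Count: 20.

20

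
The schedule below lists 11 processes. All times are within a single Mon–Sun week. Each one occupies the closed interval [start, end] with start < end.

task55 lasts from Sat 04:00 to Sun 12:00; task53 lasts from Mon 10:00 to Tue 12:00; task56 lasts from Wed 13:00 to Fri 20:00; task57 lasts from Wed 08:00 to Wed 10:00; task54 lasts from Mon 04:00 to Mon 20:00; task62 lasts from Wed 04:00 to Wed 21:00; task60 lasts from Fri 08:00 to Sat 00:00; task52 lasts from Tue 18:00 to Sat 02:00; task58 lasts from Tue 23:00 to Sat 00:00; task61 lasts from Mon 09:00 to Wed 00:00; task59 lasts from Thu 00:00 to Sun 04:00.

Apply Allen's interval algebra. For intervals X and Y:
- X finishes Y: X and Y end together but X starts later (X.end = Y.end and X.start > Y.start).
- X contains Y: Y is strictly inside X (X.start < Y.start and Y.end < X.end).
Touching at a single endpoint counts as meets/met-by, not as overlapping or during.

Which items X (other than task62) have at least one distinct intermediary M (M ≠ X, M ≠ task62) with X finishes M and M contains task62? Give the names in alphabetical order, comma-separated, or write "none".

Target task62 = [Wed 04:00, Wed 21:00].
Intermediaries M with M contains task62: task52, task58.
Via task52 — items with X finishes task52: none.
Via task58 — items with X finishes task58: task60.
Union: task60.

task60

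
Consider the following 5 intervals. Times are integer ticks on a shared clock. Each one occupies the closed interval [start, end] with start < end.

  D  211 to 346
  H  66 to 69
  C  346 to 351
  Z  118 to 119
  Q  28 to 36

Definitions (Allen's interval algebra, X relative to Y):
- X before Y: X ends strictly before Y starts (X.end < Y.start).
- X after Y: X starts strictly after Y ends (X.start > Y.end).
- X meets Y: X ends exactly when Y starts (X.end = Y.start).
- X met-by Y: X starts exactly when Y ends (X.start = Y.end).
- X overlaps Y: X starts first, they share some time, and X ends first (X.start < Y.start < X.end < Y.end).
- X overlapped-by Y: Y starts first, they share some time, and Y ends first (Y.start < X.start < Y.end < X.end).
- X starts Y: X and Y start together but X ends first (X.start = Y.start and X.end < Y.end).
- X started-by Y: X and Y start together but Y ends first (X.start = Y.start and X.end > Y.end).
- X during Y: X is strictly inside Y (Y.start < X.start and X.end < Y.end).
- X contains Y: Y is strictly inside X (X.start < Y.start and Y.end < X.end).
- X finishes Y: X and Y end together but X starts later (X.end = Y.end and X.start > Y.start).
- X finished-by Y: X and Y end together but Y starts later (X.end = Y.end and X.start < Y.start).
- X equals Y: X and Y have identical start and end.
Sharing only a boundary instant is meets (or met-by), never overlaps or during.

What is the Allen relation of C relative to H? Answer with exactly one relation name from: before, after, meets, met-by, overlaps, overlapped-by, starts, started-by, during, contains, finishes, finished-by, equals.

C = [346, 351]; H = [66, 69].
Compare endpoints: C.start > H.start, C.start > H.end, C.end > H.start, C.end > H.end.
That pattern is 'after'.

after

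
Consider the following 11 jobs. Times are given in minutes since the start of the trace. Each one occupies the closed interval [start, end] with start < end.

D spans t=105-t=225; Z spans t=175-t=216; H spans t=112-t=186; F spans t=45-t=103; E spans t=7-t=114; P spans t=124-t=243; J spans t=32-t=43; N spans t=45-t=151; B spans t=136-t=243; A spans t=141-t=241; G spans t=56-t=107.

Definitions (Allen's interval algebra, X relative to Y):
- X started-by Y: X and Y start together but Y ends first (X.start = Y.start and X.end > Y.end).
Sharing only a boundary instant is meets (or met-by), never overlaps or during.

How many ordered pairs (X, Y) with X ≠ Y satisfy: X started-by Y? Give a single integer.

Checking all 110 ordered pairs for relation 'started-by'; matching pairs in alphabetical order:
(N, F): N started-by F ✓
Count: 1.

1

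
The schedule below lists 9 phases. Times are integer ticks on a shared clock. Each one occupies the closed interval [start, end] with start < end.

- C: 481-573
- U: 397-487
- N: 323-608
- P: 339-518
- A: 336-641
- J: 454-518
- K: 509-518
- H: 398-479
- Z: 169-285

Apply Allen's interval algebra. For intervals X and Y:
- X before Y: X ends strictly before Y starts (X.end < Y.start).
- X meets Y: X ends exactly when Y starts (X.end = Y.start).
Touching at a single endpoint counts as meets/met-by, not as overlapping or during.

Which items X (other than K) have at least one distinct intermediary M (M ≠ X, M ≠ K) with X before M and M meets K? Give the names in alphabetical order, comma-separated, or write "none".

Target K = [509, 518].
Intermediaries M with M meets K: none.
Union: none.

none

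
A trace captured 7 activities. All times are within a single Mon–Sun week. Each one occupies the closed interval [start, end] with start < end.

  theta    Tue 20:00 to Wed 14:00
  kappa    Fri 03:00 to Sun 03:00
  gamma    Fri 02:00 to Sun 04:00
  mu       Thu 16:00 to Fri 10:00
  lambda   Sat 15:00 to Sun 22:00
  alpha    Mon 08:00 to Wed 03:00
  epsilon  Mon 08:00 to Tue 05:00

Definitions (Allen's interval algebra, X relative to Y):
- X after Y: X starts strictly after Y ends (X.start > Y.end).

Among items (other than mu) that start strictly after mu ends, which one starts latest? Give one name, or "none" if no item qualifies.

lambda

Target mu = [Thu 16:00, Fri 10:00].
alpha [Mon 08:00, Wed 03:00] → before → excluded.
epsilon [Mon 08:00, Tue 05:00] → before → excluded.
gamma [Fri 02:00, Sun 04:00] → overlapped-by → excluded.
kappa [Fri 03:00, Sun 03:00] → overlapped-by → excluded.
lambda [Sat 15:00, Sun 22:00] → after → candidate.
theta [Tue 20:00, Wed 14:00] → before → excluded.
Among candidates, latest start is Sat 15:00 → lambda.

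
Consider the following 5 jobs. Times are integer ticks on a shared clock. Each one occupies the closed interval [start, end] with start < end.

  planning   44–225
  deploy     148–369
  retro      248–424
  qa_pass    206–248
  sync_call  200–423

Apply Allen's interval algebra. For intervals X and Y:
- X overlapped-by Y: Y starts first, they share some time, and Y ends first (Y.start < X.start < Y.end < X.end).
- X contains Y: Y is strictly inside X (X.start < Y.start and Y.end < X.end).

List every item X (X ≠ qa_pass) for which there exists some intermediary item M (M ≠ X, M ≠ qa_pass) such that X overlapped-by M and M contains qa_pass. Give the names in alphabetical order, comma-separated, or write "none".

retro, sync_call

Target qa_pass = [206, 248].
Intermediaries M with M contains qa_pass: deploy, sync_call.
Via deploy — items with X overlapped-by deploy: retro, sync_call.
Via sync_call — items with X overlapped-by sync_call: retro.
Union: retro, sync_call.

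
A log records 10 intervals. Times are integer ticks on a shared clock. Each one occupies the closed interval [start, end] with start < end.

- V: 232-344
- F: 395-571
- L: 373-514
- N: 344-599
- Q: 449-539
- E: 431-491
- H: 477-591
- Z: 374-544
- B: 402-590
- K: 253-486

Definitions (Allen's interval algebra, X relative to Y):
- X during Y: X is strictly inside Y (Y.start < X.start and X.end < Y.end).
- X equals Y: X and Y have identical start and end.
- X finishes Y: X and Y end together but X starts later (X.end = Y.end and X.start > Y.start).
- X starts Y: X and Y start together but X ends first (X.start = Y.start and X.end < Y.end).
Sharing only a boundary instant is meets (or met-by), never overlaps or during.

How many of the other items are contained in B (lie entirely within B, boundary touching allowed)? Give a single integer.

2

Target B = [402, 590].
E [431, 491] → during → counts.
F [395, 571] → overlaps → no.
H [477, 591] → overlapped-by → no.
K [253, 486] → overlaps → no.
L [373, 514] → overlaps → no.
N [344, 599] → contains → no.
Q [449, 539] → during → counts.
V [232, 344] → before → no.
Z [374, 544] → overlaps → no.
Total: 2.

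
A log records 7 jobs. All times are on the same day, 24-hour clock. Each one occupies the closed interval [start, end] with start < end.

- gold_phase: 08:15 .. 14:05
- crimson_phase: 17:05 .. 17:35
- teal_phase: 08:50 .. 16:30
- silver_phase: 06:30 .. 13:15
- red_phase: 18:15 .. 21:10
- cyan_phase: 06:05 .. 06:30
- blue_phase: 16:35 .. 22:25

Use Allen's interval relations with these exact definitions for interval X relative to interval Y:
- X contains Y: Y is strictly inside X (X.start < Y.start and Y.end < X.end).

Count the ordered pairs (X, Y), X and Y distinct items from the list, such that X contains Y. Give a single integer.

Checking all 42 ordered pairs for relation 'contains'; matching pairs in alphabetical order:
(blue_phase, crimson_phase): blue_phase contains crimson_phase ✓
(blue_phase, red_phase): blue_phase contains red_phase ✓
Count: 2.

2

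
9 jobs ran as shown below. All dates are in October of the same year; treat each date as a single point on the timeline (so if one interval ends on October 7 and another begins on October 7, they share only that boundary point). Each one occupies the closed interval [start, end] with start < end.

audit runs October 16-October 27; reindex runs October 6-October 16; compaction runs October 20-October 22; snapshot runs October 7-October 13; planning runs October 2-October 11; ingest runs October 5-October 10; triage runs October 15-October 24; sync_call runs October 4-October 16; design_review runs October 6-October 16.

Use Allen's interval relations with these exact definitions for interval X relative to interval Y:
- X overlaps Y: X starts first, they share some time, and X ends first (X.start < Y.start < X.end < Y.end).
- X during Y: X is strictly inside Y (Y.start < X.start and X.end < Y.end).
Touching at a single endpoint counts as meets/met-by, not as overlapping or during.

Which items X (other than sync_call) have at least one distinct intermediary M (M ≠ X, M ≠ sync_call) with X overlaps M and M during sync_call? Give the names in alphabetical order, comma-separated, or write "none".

ingest, planning

Target sync_call = [October 4, October 16].
Intermediaries M with M during sync_call: ingest, snapshot.
Via ingest — items with X overlaps ingest: none.
Via snapshot — items with X overlaps snapshot: ingest, planning.
Union: ingest, planning.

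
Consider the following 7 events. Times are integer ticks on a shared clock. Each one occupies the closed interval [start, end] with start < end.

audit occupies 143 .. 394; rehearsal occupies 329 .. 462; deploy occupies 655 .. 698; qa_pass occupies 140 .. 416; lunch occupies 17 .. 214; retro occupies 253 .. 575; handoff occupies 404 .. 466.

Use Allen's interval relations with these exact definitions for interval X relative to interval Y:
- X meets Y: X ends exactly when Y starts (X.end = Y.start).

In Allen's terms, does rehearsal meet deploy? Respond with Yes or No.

rehearsal = [329, 462], deploy = [655, 698].
Actual relation of rehearsal to deploy: before.
Asked whether 'meets' holds → No.

No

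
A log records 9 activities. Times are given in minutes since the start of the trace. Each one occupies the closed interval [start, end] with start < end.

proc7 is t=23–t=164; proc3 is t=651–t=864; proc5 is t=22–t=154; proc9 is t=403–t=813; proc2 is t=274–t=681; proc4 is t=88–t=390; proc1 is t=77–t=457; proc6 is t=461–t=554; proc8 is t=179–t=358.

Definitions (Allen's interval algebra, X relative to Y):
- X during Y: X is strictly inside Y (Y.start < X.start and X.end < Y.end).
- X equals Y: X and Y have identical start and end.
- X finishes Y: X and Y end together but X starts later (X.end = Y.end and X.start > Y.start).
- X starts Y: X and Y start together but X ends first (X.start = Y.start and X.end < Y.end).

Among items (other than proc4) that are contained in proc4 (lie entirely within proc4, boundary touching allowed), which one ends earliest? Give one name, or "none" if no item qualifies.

Target proc4 = [t=88, t=390].
proc1 [t=77, t=457] → contains → excluded.
proc2 [t=274, t=681] → overlapped-by → excluded.
proc3 [t=651, t=864] → after → excluded.
proc5 [t=22, t=154] → overlaps → excluded.
proc6 [t=461, t=554] → after → excluded.
proc7 [t=23, t=164] → overlaps → excluded.
proc8 [t=179, t=358] → during → candidate.
proc9 [t=403, t=813] → after → excluded.
Among candidates, earliest end is t=358 → proc8.

proc8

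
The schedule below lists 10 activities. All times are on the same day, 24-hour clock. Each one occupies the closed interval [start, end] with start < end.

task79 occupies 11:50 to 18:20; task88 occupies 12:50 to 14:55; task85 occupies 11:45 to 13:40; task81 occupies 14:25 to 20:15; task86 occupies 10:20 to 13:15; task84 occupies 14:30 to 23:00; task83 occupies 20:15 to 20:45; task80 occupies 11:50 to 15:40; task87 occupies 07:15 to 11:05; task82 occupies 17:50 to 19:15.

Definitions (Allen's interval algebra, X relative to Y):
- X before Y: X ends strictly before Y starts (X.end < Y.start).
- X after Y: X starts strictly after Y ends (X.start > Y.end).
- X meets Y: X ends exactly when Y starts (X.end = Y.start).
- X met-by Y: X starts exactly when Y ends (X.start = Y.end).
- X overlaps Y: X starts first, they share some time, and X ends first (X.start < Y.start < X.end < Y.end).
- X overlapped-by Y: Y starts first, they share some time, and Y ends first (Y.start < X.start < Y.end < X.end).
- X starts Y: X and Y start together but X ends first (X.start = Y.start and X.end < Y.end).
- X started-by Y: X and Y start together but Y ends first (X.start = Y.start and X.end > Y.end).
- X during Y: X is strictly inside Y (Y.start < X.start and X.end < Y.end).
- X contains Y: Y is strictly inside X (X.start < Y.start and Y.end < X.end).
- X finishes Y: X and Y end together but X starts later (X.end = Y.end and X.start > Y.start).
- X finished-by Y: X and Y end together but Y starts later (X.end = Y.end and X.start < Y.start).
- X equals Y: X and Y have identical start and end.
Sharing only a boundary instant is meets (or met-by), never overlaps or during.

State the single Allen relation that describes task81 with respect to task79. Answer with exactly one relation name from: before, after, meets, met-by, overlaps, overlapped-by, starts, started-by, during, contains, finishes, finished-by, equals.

task81 = [14:25, 20:15]; task79 = [11:50, 18:20].
Compare endpoints: task81.start > task79.start, task81.start < task79.end, task81.end > task79.start, task81.end > task79.end.
That pattern is 'overlapped-by'.

overlapped-by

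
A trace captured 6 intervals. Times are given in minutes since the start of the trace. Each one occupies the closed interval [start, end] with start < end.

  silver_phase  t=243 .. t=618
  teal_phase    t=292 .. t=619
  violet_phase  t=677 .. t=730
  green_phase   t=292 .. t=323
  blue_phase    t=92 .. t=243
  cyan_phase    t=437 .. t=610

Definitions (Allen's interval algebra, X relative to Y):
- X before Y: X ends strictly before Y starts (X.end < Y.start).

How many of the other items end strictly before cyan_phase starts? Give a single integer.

Target cyan_phase = [t=437, t=610].
blue_phase [t=92, t=243] → before → counts.
green_phase [t=292, t=323] → before → counts.
silver_phase [t=243, t=618] → contains → no.
teal_phase [t=292, t=619] → contains → no.
violet_phase [t=677, t=730] → after → no.
Total: 2.

2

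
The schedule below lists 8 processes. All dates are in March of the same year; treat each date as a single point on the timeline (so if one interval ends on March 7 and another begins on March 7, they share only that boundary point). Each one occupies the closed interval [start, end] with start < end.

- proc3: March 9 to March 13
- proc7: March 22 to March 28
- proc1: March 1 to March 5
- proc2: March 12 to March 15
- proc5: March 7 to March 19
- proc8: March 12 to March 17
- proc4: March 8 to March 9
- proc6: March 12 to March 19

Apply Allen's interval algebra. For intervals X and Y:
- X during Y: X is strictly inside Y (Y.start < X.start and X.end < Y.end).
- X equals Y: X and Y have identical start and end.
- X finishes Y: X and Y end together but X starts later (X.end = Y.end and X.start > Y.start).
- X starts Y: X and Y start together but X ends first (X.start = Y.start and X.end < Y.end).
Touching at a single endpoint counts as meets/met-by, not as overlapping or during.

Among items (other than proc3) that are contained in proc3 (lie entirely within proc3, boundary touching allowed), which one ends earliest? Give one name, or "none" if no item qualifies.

none

Target proc3 = [March 9, March 13].
proc1 [March 1, March 5] → before → excluded.
proc2 [March 12, March 15] → overlapped-by → excluded.
proc4 [March 8, March 9] → meets → excluded.
proc5 [March 7, March 19] → contains → excluded.
proc6 [March 12, March 19] → overlapped-by → excluded.
proc7 [March 22, March 28] → after → excluded.
proc8 [March 12, March 17] → overlapped-by → excluded.
No candidates → none.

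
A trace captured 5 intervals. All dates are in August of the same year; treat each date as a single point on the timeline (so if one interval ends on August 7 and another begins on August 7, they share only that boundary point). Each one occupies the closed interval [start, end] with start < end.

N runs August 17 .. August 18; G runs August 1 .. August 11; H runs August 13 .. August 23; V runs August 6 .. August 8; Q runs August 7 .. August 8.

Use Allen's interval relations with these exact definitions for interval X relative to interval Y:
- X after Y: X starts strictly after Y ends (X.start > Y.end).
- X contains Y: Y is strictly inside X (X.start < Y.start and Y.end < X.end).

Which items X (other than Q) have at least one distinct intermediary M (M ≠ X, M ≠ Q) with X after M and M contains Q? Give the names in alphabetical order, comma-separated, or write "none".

Target Q = [August 7, August 8].
Intermediaries M with M contains Q: G.
Via G — items with X after G: H, N.
Union: H, N.

H, N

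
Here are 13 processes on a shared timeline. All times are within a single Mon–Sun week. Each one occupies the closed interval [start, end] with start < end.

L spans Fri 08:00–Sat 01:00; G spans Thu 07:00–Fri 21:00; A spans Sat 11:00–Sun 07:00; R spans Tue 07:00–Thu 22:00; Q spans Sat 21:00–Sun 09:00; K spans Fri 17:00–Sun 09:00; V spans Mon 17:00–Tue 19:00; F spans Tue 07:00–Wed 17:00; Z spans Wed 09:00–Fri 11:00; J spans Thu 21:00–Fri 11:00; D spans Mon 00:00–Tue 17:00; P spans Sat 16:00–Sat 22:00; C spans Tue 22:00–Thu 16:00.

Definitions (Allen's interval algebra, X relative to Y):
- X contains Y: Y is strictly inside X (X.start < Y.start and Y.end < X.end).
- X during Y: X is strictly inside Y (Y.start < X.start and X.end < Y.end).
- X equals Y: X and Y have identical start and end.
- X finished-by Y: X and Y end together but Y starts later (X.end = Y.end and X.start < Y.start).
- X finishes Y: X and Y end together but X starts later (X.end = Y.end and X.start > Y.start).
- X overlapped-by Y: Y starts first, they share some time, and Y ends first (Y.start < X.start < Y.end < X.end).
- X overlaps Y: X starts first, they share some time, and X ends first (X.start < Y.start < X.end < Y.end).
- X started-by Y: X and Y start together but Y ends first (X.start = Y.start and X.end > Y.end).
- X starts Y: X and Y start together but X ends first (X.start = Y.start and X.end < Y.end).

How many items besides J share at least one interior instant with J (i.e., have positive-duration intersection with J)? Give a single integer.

Target J = [Thu 21:00, Fri 11:00].
A [Sat 11:00, Sun 07:00] → after → no.
C [Tue 22:00, Thu 16:00] → before → no.
D [Mon 00:00, Tue 17:00] → before → no.
F [Tue 07:00, Wed 17:00] → before → no.
G [Thu 07:00, Fri 21:00] → contains → counts.
K [Fri 17:00, Sun 09:00] → after → no.
L [Fri 08:00, Sat 01:00] → overlapped-by → counts.
P [Sat 16:00, Sat 22:00] → after → no.
Q [Sat 21:00, Sun 09:00] → after → no.
R [Tue 07:00, Thu 22:00] → overlaps → counts.
V [Mon 17:00, Tue 19:00] → before → no.
Z [Wed 09:00, Fri 11:00] → finished-by → counts.
Total: 4.

4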